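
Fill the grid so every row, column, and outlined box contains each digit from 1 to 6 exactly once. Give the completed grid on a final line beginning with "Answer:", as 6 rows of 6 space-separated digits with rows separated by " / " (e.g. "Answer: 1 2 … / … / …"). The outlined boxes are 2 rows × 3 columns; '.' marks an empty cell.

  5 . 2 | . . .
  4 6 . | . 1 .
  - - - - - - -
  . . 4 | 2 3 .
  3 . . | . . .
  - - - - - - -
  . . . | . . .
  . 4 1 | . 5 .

Step 1. [r5c5∈{2,4,6}] col 5 places 2 nowhere but r5c5, so r5c5=2.
Step 2. [r5c1∈{6}] r5c1 has the single candidate 6 ⇒ r5c1=6.
Step 3. [r3c6∈{1,5,6}] across row 3, 6 lands solely at r3c6 ⇒ r3c6=6.
Step 4. [r6c6∈{3}] nothing but 3 survives at r6c6, so r6c6=3.
Step 5. [r3c2∈{1,5}] row 3 places 5 nowhere but r3c2. So r3c2=5.
Step 6. [r1c6∈{4}] only 4 remains possible at r1c6 ⇒ r1c6=4.
Step 7. [r2c3∈{3}] nothing but 3 survives at r2c3 ⇒ r2c3=3.
Step 8. [r5c6∈{1}] r5c6's peers cover all but 1. So r5c6=1.
Step 9. [r4c4∈{1,4,5}] across col 4, 1 lands solely at r4c4. So r4c4=1.
Step 10. [r2c4∈{5}] nothing but 5 survives at r2c4, so r2c4=5.
Step 11. [r6c4∈{6}] only 6 remains possible at r6c4. So r6c4=6.
Step 12. [r5c4∈{4}] nothing but 4 survives at r5c4 ⇒ r5c4=4.
Step 13. [r3c1∈{1}] r3c1 is down to just 1. So r3c1=1.
Step 14. [r1c5∈{6}] r1c5's peers cover all but 6, so r1c5=6.
Step 15. [r5c2∈{3}] only 3 remains possible at r5c2. So r5c2=3.
Step 16. [r6c1∈{2}] only 2 remains possible at r6c1 ⇒ r6c1=2.
Step 17. [r1c2∈{1}] r1c2 is down to just 1, so r1c2=1.
Step 18. [r4c2∈{2}] nothing but 2 survives at r4c2, so r4c2=2.
Step 19. [r4c6∈{5}] r4c6 has the single candidate 5 ⇒ r4c6=5.
Step 20. [r5c3∈{5}] nothing but 5 survives at r5c3. So r5c3=5.
Step 21. [r1c4∈{3}] r1c4 has the single candidate 3. So r1c4=3.
Step 22. [r2c6∈{2}] r2c6 has the single candidate 2, so r2c6=2.
Step 23. [r4c5∈{4}] only 4 remains possible at r4c5, so r4c5=4.
Step 24. [r4c3∈{6}] r4c3's peers cover all but 6, so r4c3=6.

Answer: 5 1 2 3 6 4 / 4 6 3 5 1 2 / 1 5 4 2 3 6 / 3 2 6 1 4 5 / 6 3 5 4 2 1 / 2 4 1 6 5 3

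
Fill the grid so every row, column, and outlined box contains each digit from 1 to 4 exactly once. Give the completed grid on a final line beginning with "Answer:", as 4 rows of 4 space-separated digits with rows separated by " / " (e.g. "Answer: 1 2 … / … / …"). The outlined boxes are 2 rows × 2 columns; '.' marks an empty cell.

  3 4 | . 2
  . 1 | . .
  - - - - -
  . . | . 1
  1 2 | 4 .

Step 1. [r4c4∈{3}] r4c4 is down to just 3. So r4c4=3.
Step 2. [r3c2∈{3}] r3c2 has the single candidate 3 ⇒ r3c2=3.
Step 3. [r1c3∈{1}] r1c3's peers cover all but 1 ⇒ r1c3=1.
Step 4. [r3c3∈{2}] only 2 remains possible at r3c3, so r3c3=2.
Step 5. [r3c1∈{4}] r3c1's peers cover all but 4, so r3c1=4.
Step 6. [r2c1∈{2}] r2c1 is down to just 2. So r2c1=2.
Step 7. [r2c4∈{4}] r2c4 is down to just 4 ⇒ r2c4=4.
Step 8. [r2c3∈{3}] r2c3's peers cover all but 3, so r2c3=3.

Answer: 3 4 1 2 / 2 1 3 4 / 4 3 2 1 / 1 2 4 3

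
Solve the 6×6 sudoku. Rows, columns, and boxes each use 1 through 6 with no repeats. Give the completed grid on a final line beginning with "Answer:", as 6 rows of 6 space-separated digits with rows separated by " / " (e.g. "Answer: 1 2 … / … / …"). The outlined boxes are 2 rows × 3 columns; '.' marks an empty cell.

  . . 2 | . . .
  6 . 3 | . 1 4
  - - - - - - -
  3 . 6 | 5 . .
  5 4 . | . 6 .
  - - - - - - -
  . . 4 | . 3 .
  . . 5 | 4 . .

Step 1. [r6c5∈{2}] nothing but 2 survives at r6c5 ⇒ r6c5=2.
Step 2. [r6c1∈{1}] r6c1 has the single candidate 1. So r6c1=1.
Step 3. [r6c6∈{6}] r6c6 has the single candidate 6. So r6c6=6.
Step 4. [r3c2∈{1,2}] across box 3, 2 lands solely at r3c2. So r3c2=2.
Step 5. [r4c6∈{1,2,3}] r4c6 is the only open cell in col 6 admitting 2, so r4c6=2.
Step 6. [r1c5∈{5}] r1c5 is down to just 5 ⇒ r1c5=5.
Step 7. [r3c6∈{1}] r3c6's peers cover all but 1. So r3c6=1.
Step 8. [r4c4∈{3}] nothing but 3 survives at r4c4, so r4c4=3.
Step 9. [r5c2∈{6}] only 6 remains possible at r5c2 ⇒ r5c2=6.
Step 10. [r2c4∈{2}] only 2 remains possible at r2c4, so r2c4=2.
Step 11. [r1c6∈{3}] r1c6's peers cover all but 3, so r1c6=3.
Step 12. [r1c1∈{4}] nothing but 4 survives at r1c1. So r1c1=4.
Step 13. [r1c4∈{6}] only 6 remains possible at r1c4. So r1c4=6.
Step 14. [r5c6∈{5}] r5c6 is down to just 5 ⇒ r5c6=5.
Step 15. [r3c5∈{4}] r3c5 is down to just 4 ⇒ r3c5=4.
Step 16. [r2c2∈{5}] r2c2's peers cover all but 5, so r2c2=5.
Step 17. [r4c3∈{1}] only 1 remains possible at r4c3. So r4c3=1.
Step 18. [r1c2∈{1}] r1c2 has the single candidate 1 ⇒ r1c2=1.
Step 19. [r5c4∈{1}] nothing but 1 survives at r5c4 ⇒ r5c4=1.
Step 20. [r6c2∈{3}] r6c2 is down to just 3. So r6c2=3.
Step 21. [r5c1∈{2}] nothing but 2 survives at r5c1. So r5c1=2.

Answer: 4 1 2 6 5 3 / 6 5 3 2 1 4 / 3 2 6 5 4 1 / 5 4 1 3 6 2 / 2 6 4 1 3 5 / 1 3 5 4 2 6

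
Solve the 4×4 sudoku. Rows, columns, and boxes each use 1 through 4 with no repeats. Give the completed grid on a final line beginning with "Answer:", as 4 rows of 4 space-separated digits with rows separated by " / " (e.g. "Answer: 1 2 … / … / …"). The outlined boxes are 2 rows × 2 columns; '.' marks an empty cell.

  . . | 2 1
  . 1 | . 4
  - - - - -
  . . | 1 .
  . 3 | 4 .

Step 1. [r3c2∈{2,4}] in col 2, 2 fits only at r3c2 ⇒ r3c2=2.
Step 2. [r1c1∈{3,4}] r1c1 is the only open cell in row 1 admitting 3, so r1c1=3.
Step 3. [r4c4∈{2}] nothing but 2 survives at r4c4. So r4c4=2.
Step 4. [r3c1∈{4}] r3c1's peers cover all but 4 ⇒ r3c1=4.
Step 5. [r3c4∈{3}] nothing but 3 survives at r3c4, so r3c4=3.
Step 6. [r4c1∈{1}] r4c1 has the single candidate 1, so r4c1=1.
Step 7. [r2c1∈{2}] r2c1 is down to just 2. So r2c1=2.
Step 8. [r2c3∈{3}] only 3 remains possible at r2c3, so r2c3=3.
Step 9. [r1c2∈{4}] only 4 remains possible at r1c2 ⇒ r1c2=4.

Answer: 3 4 2 1 / 2 1 3 4 / 4 2 1 3 / 1 3 4 2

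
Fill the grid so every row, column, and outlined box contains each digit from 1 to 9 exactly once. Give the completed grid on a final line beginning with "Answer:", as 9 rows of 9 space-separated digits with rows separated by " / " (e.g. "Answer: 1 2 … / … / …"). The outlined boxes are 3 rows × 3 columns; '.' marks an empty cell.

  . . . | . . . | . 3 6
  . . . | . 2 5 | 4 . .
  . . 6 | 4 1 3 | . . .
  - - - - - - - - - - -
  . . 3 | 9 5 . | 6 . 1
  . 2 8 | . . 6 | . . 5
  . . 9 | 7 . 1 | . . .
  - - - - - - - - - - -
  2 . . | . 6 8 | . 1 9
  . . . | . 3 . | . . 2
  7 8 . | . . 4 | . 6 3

Step 1. [r8c8∈{4,5,7,8}] across box 9, 4 lands solely at r8c8, so r8c8=4.
Step 2. [r3c8∈{2,5,7,8,9}] 5 has one home in col 8: r3c8, so r3c8=5.
Step 3. [r1c7∈{1,2,7,8,9}] across col 7, 1 lands solely at r1c7 ⇒ r1c7=1.
Step 4. [r4c8∈{2,7,8}] 8 has one home in row 4: r4c8 ⇒ r4c8=8.
Step 5. [r1c5∈{7,8,9}] 7 has one home in col 5: r1c5. So r1c5=7.
Step 6. [r2c3∈{1,7}] across col 3, 7 lands solely at r2c3 ⇒ r2c3=7.
Step 7. [r3c2∈{9}] only 9 remains possible at r3c2 ⇒ r3c2=9.
Step 8. [r7c4∈{5}] only 5 remains possible at r7c4 ⇒ r7c4=5.
Step 9. [r4c1∈{4}] nothing but 4 survives at r4c1. So r4c1=4.
Step 10. [r3c1∈{8}] only 8 remains possible at r3c1, so r3c1=8.
Step 11. [r1c1∈{5}] r1c1 has the single candidate 5, so r1c1=5.
Step 12. [r8c4∈{1}] r8c4 has the single candidate 1. So r8c4=1.
Step 13. [r7c7∈{7}] r7c7 is down to just 7. So r7c7=7.
Step 14. [r8c3∈{5}] only 5 remains possible at r8c3 ⇒ r8c3=5.
Step 15. [r6c7∈{2,3}] across row 6, 3 lands solely at r6c7, so r6c7=3.
Step 16. [r1c2∈{4}] r1c2 is down to just 4. So r1c2=4.
Step 17. [r8c1∈{6,9}] r8c1 is the only open cell in col 1 admitting 9, so r8c1=9.
Step 18. [r2c1∈{1,3}] 3 has one home in col 1: r2c1 ⇒ r2c1=3.
Step 19. [r5c7∈{9}] r5c7 has the single candidate 9 ⇒ r5c7=9.
Step 20. [r8c2∈{6}] r8c2 is down to just 6, so r8c2=6.
Step 21. [r2c4∈{6,8}] r2c4 is the only open cell in row 2 admitting 6, so r2c4=6.
Step 22. [r5c5∈{4}] r5c5 is down to just 4 ⇒ r5c5=4.
Step 23. [r8c6∈{7}] r8c6 is down to just 7 ⇒ r8c6=7.
Step 24. [r7c2∈{3}] r7c2's peers cover all but 3, so r7c2=3.
Step 25. [r1c4∈{8}] r1c4 has the single candidate 8 ⇒ r1c4=8.
Step 26. [r9c4∈{2}] r9c4 is down to just 2. So r9c4=2.
Step 27. [r2c2∈{1}] r2c2 has the single candidate 1. So r2c2=1.
Step 28. [r5c1∈{1}] only 1 remains possible at r5c1 ⇒ r5c1=1.
Step 29. [r7c3∈{4}] only 4 remains possible at r7c3, so r7c3=4.
Step 30. [r5c8∈{7}] r5c8's peers cover all but 7, so r5c8=7.
Step 31. [r1c3∈{2}] r1c3 has the single candidate 2 ⇒ r1c3=2.
Step 32. [r3c7∈{2}] r3c7 has the single candidate 2, so r3c7=2.
Step 33. [r3c9∈{7}] r3c9 is down to just 7 ⇒ r3c9=7.
Step 34. [r2c8∈{9}] nothing but 9 survives at r2c8, so r2c8=9.
Step 35. [r6c1∈{6}] r6c1 has the single candidate 6 ⇒ r6c1=6.
Step 36. [r9c3∈{1}] nothing but 1 survives at r9c3, so r9c3=1.
Step 37. [r9c7∈{5}] only 5 remains possible at r9c7, so r9c7=5.
Step 38. [r6c9∈{4}] r6c9 has the single candidate 4 ⇒ r6c9=4.
Step 39. [r5c4∈{3}] nothing but 3 survives at r5c4. So r5c4=3.
Step 40. [r4c6∈{2}] only 2 remains possible at r4c6, so r4c6=2.
Step 41. [r6c8∈{2}] nothing but 2 survives at r6c8 ⇒ r6c8=2.
Step 42. [r6c5∈{8}] r6c5 is down to just 8. So r6c5=8.
Step 43. [r4c2∈{7}] nothing but 7 survives at r4c2. So r4c2=7.
Step 44. [r9c5∈{9}] only 9 remains possible at r9c5. So r9c5=9.
Step 45. [r2c9∈{8}] r2c9 has the single candidate 8 ⇒ r2c9=8.
Step 46. [r1c6∈{9}] only 9 remains possible at r1c6. So r1c6=9.
Step 47. [r8c7∈{8}] nothing but 8 survives at r8c7. So r8c7=8.
Step 48. [r6c2∈{5}] r6c2's peers cover all but 5. So r6c2=5.

Answer: 5 4 2 8 7 9 1 3 6 / 3 1 7 6 2 5 4 9 8 / 8 9 6 4 1 3 2 5 7 / 4 7 3 9 5 2 6 8 1 / 1 2 8 3 4 6 9 7 5 / 6 5 9 7 8 1 3 2 4 / 2 3 4 5 6 8 7 1 9 / 9 6 5 1 3 7 8 4 2 / 7 8 1 2 9 4 5 6 3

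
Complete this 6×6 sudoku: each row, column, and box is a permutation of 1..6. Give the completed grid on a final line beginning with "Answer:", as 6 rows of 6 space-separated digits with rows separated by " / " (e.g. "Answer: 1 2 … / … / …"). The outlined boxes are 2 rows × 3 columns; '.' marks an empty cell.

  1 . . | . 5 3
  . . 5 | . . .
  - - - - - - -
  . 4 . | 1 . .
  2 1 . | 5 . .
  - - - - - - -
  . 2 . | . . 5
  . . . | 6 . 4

Step 1. [r4c6∈{6}] r4c6 has the single candidate 6. So r4c6=6.
Step 2. [r4c3∈{3}] nothing but 3 survives at r4c3, so r4c3=3.
Step 3. [r2c5∈{1,2,4,6}] col 5 places 6 nowhere but r2c5. So r2c5=6.
Step 4. [r3c5∈{2,3}] r3c5 is the only open cell in row 3 admitting 3 ⇒ r3c5=3.
Step 5. [r1c3∈{2,4,6}] r1c3 is the only open cell in col 3 admitting 2 ⇒ r1c3=2.
Step 6. [r2c1∈{3,4}] across box 1, 4 lands solely at r2c1, so r2c1=4.
Step 7. [r5c3∈{1,4,6}] row 5 places 4 nowhere but r5c3. So r5c3=4.
Step 8. [r5c1∈{3,6}] r5c1 is the only open cell in row 5 admitting 6 ⇒ r5c1=6.
Step 9. [r6c2∈{3,5}] 5 has one home in col 2: r6c2. So r6c2=5.
Step 10. [r5c5∈{1}] r5c5 is down to just 1. So r5c5=1.
Step 11. [r2c6∈{1,2}] 1 has one home in row 2: r2c6 ⇒ r2c6=1.
Step 12. [r2c2∈{3}] r2c2's peers cover all but 3 ⇒ r2c2=3.
Step 13. [r6c1∈{3}] r6c1's peers cover all but 3 ⇒ r6c1=3.
Step 14. [r6c3∈{1}] r6c3 is down to just 1. So r6c3=1.
Step 15. [r3c1∈{5}] r3c1 is down to just 5. So r3c1=5.
Step 16. [r2c4∈{2}] r2c4 has the single candidate 2 ⇒ r2c4=2.
Step 17. [r1c2∈{6}] r1c2's peers cover all but 6, so r1c2=6.
Step 18. [r4c5∈{4}] r4c5 is down to just 4. So r4c5=4.
Step 19. [r3c3∈{6}] only 6 remains possible at r3c3 ⇒ r3c3=6.
Step 20. [r1c4∈{4}] only 4 remains possible at r1c4. So r1c4=4.
Step 21. [r3c6∈{2}] r3c6's peers cover all but 2, so r3c6=2.
Step 22. [r6c5∈{2}] r6c5's peers cover all but 2, so r6c5=2.
Step 23. [r5c4∈{3}] r5c4 is down to just 3. So r5c4=3.

Answer: 1 6 2 4 5 3 / 4 3 5 2 6 1 / 5 4 6 1 3 2 / 2 1 3 5 4 6 / 6 2 4 3 1 5 / 3 5 1 6 2 4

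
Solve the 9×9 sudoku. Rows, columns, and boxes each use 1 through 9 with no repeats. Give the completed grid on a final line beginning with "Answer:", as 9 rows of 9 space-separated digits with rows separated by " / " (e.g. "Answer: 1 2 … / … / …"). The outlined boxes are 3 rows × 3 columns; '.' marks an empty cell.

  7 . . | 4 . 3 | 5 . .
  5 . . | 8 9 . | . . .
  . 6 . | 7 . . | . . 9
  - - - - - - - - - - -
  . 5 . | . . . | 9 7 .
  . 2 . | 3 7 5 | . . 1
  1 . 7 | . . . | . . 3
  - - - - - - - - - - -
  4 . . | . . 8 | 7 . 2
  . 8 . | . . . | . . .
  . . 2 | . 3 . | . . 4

Step 1. [r6c8∈{2,4,5,6,8}] in row 6, 5 fits only at r6c8, so r6c8=5.
Step 2. [r6c7∈{2,4,6,8}] r6c7 is the only open cell in box 6 admitting 2, so r6c7=2.
Step 3. [r9c4∈{1,5,6,9}] r9c4 is the only open cell in row 9 admitting 5, so r9c4=5.
Step 4. [r8c6∈{1,2,4,6,7,9}] r8c6 is the only open cell in row 8 admitting 7. So r8c6=7.
Step 5. [r8c5∈{1,2,4,6}] across row 8, 4 lands solely at r8c5. So r8c5=4.
Step 6. [r7c3∈{1,3,5,6,9}] across row 7, 5 lands solely at r7c3, so r7c3=5.
Step 7. [r3c1∈{2,3,8}] across col 1, 2 lands solely at r3c1, so r3c1=2.
Step 8. [r3c6∈{1}] nothing but 1 survives at r3c6, so r3c6=1.
Step 9. [r8c4∈{1,2,6,9}] 2 has one home in row 8: r8c4 ⇒ r8c4=2.
Step 10. [r6c5∈{6,8}] r6c5 is the only open cell in row 6 admitting 8, so r6c5=8.
Step 11. [r9c2∈{1,7,9}] in row 9, 7 fits only at r9c2, so r9c2=7.
Step 12. [r4c4∈{1,6}] 6 in row 6 is pinned to box 5. So r4c4≠6.
Step 13. [r4c4∈{1}] only 1 remains possible at r4c4. So r4c4=1.
Step 14. [r7c5∈{1,6}] r7c5 is the only open cell in col 5 admitting 1. So r7c5=1.
Step 15. [r8c3∈{1,3,6,9}] across box 7, 1 lands solely at r8c3 ⇒ r8c3=1.
Step 16. [r8c9∈{5,6}] row 8 places 5 nowhere but r8c9. So r8c9=5.
Step 17. [r5c3∈{4,6,8,9}] the only places for 4 in box 6 are along row 5. So r5c3≠4.
Step 18. [r5c3∈{6,8,9}] within box 1, every 8-candidate lies in col 3. So r5c3≠8.
Step 19. [r6c2∈{4,9}] within box 5, every 9-candidate lies in row 6 ⇒ r6c2≠9.
Step 20. [r6c2∈{4}] r6c2 is down to just 4 ⇒ r6c2=4.
Step 21. [r4c6∈{2,4,6}] in row 4, 4 fits only at r4c6. So r4c6=4.
Step 22. [r2c6∈{2,6}] 2 has one home in col 6: r2c6 ⇒ r2c6=2.
Step 23. [r1c8∈{1,2,6,8}] in row 1, 2 fits only at r1c8, so r1c8=2.
Step 24. [r1c5∈{6}] nothing but 6 survives at r1c5. So r1c5=6.
Step 25. [r1c9∈{8}] r1c9 has the single candidate 8. So r1c9=8.
Step 26. [r4c9∈{6}] r4c9 has the single candidate 6 ⇒ r4c9=6.
Step 27. [r3c3∈{3,4,8}] r3c3 is the only open cell in row 3 admitting 8, so r3c3=8.
Step 28. [r2c3∈{3,4}] col 3 places 4 nowhere but r2c3, so r2c3=4.
Step 29. [r2c2∈{1,3}] in box 1, 3 fits only at r2c2 ⇒ r2c2=3.
Step 30. [r8c1∈{3,6,9}] in box 7, 3 fits only at r8c1. So r8c1=3.
Step 31. [r8c7∈{6}] only 6 remains possible at r8c7 ⇒ r8c7=6.
Step 32. [r7c2∈{9}] r7c2 has the single candidate 9 ⇒ r7c2=9.
Step 33. [r9c6∈{6,9}] across box 8, 9 lands solely at r9c6 ⇒ r9c6=9.
Step 34. [r5c1∈{6,8,9}] 9 has one home in col 1: r5c1. So r5c1=9.
Step 35. [r2c7∈{1}] nothing but 1 survives at r2c7, so r2c7=1.
Step 36. [r3c7∈{3,4}] r3c7 is the only open cell in col 7 admitting 3. So r3c7=3.
Step 37. [r5c7∈{4,8}] col 7 places 4 nowhere but r5c7 ⇒ r5c7=4.
Step 38. [r9c8∈{1,8}] r9c8 is the only open cell in row 9 admitting 1 ⇒ r9c8=1.
Step 39. [r6c6∈{6}] r6c6 has the single candidate 6, so r6c6=6.
Step 40. [r3c5∈{5}] r3c5 is down to just 5 ⇒ r3c5=5.
Step 41. [r2c8∈{6}] r2c8 has the single candidate 6, so r2c8=6.
Step 42. [r4c3∈{3}] r4c3's peers cover all but 3 ⇒ r4c3=3.
Step 43. [r2c9∈{7}] r2c9 has the single candidate 7, so r2c9=7.
Step 44. [r6c4∈{9}] r6c4's peers cover all but 9 ⇒ r6c4=9.
Step 45. [r9c7∈{8}] r9c7 is down to just 8, so r9c7=8.
Step 46. [r8c8∈{9}] nothing but 9 survives at r8c8. So r8c8=9.
Step 47. [r5c8∈{8}] r5c8's peers cover all but 8 ⇒ r5c8=8.
Step 48. [r1c3∈{9}] r1c3 is down to just 9. So r1c3=9.
Step 49. [r3c8∈{4}] r3c8 is down to just 4, so r3c8=4.
Step 50. [r7c8∈{3}] only 3 remains possible at r7c8 ⇒ r7c8=3.
Step 51. [r4c5∈{2}] r4c5's peers cover all but 2 ⇒ r4c5=2.
Step 52. [r5c3∈{6}] only 6 remains possible at r5c3. So r5c3=6.
Step 53. [r4c1∈{8}] r4c1's peers cover all but 8. So r4c1=8.
Step 54. [r7c4∈{6}] r7c4 has the single candidate 6. So r7c4=6.
Step 55. [r9c1∈{6}] nothing but 6 survives at r9c1 ⇒ r9c1=6.
Step 56. [r1c2∈{1}] only 1 remains possible at r1c2 ⇒ r1c2=1.

Answer: 7 1 9 4 6 3 5 2 8 / 5 3 4 8 9 2 1 6 7 / 2 6 8 7 5 1 3 4 9 / 8 5 3 1 2 4 9 7 6 / 9 2 6 3 7 5 4 8 1 / 1 4 7 9 8 6 2 5 3 / 4 9 5 6 1 8 7 3 2 / 3 8 1 2 4 7 6 9 5 / 6 7 2 5 3 9 8 1 4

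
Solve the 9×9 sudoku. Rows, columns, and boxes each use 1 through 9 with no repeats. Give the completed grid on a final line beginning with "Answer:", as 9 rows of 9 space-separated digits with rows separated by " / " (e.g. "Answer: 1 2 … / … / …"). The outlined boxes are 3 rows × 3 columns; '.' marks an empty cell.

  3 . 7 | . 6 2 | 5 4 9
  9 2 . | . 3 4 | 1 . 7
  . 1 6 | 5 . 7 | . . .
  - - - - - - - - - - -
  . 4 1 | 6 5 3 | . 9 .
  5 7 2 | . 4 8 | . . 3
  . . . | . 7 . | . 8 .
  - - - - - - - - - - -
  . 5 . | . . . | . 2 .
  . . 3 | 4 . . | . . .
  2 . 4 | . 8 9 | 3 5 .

Step 1. [r7c5∈{1}] r7c5's peers cover all but 1, so r7c5=1.
Step 2. [r9c2∈{6}] r9c2's peers cover all but 6, so r9c2=6.
Step 3. [r5c7∈{6}] nothing but 6 survives at r5c7, so r5c7=6.
Step 4. [r8c8∈{1,6,7}] col 8 places 7 nowhere but r8c8 ⇒ r8c8=7.
Step 5. [r6c4∈{1,2,9}] in col 4, 2 fits only at r6c4. So r6c4=2.
Step 6. [r1c2∈{8}] r1c2 has the single candidate 8, so r1c2=8.
Step 7. [r7c3∈{8,9}] r7c3 is the only open cell in col 3 admitting 8, so r7c3=8.
Step 8. [r6c7∈{4}] r6c7 has the single candidate 4, so r6c7=4.
Step 9. [r9c9∈{1}] nothing but 1 survives at r9c9 ⇒ r9c9=1.
Step 10. [r8c2∈{9}] only 9 remains possible at r8c2, so r8c2=9.
Step 11. [r4c9∈{2}] r4c9 is down to just 2. So r4c9=2.
Step 12. [r7c6∈{6}] only 6 remains possible at r7c6 ⇒ r7c6=6.
Step 13. [r8c7∈{8}] r8c7 is down to just 8, so r8c7=8.
Step 14. [r1c4∈{1}] only 1 remains possible at r1c4, so r1c4=1.
Step 15. [r7c1∈{7}] nothing but 7 survives at r7c1, so r7c1=7.
Step 16. [r7c4∈{3}] r7c4's peers cover all but 3, so r7c4=3.
Step 17. [r2c4∈{8}] only 8 remains possible at r2c4 ⇒ r2c4=8.
Step 18. [r8c5∈{2}] nothing but 2 survives at r8c5 ⇒ r8c5=2.
Step 19. [r3c5∈{9}] nothing but 9 survives at r3c5. So r3c5=9.
Step 20. [r6c1∈{6}] r6c1 is down to just 6, so r6c1=6.
Step 21. [r6c3∈{9}] r6c3 has the single candidate 9. So r6c3=9.
Step 22. [r3c7∈{2}] nothing but 2 survives at r3c7 ⇒ r3c7=2.
Step 23. [r5c4∈{9}] r5c4 has the single candidate 9. So r5c4=9.
Step 24. [r8c6∈{5}] r8c6 has the single candidate 5, so r8c6=5.
Step 25. [r9c4∈{7}] r9c4's peers cover all but 7 ⇒ r9c4=7.
Step 26. [r6c6∈{1}] nothing but 1 survives at r6c6 ⇒ r6c6=1.
Step 27. [r2c3∈{5}] r2c3 has the single candidate 5 ⇒ r2c3=5.
Step 28. [r4c1∈{8}] r4c1 has the single candidate 8, so r4c1=8.
Step 29. [r7c9∈{4}] r7c9's peers cover all but 4 ⇒ r7c9=4.
Step 30. [r7c7∈{9}] r7c7 is down to just 9 ⇒ r7c7=9.
Step 31. [r2c8∈{6}] only 6 remains possible at r2c8 ⇒ r2c8=6.
Step 32. [r8c9∈{6}] only 6 remains possible at r8c9. So r8c9=6.
Step 33. [r4c7∈{7}] r4c7 is down to just 7 ⇒ r4c7=7.
Step 34. [r5c8∈{1}] only 1 remains possible at r5c8, so r5c8=1.
Step 35. [r3c8∈{3}] r3c8 has the single candidate 3 ⇒ r3c8=3.
Step 36. [r6c2∈{3}] r6c2 is down to just 3, so r6c2=3.
Step 37. [r3c9∈{8}] nothing but 8 survives at r3c9 ⇒ r3c9=8.
Step 38. [r3c1∈{4}] r3c1's peers cover all but 4 ⇒ r3c1=4.
Step 39. [r6c9∈{5}] r6c9 has the single candidate 5, so r6c9=5.
Step 40. [r8c1∈{1}] only 1 remains possible at r8c1, so r8c1=1.

Answer: 3 8 7 1 6 2 5 4 9 / 9 2 5 8 3 4 1 6 7 / 4 1 6 5 9 7 2 3 8 / 8 4 1 6 5 3 7 9 2 / 5 7 2 9 4 8 6 1 3 / 6 3 9 2 7 1 4 8 5 / 7 5 8 3 1 6 9 2 4 / 1 9 3 4 2 5 8 7 6 / 2 6 4 7 8 9 3 5 1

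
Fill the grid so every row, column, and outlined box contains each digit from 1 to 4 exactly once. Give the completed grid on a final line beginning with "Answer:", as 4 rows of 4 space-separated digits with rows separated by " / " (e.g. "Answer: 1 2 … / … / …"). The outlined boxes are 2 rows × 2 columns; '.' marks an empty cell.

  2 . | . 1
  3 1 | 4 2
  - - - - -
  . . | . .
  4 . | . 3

Step 1. [r4c2∈{2}] r4c2 has the single candidate 2. So r4c2=2.
Step 2. [r3c3∈{1,2}] across row 3, 2 lands solely at r3c3, so r3c3=2.
Step 3. [r4c3∈{1}] nothing but 1 survives at r4c3, so r4c3=1.
Step 4. [r3c1∈{1}] only 1 remains possible at r3c1 ⇒ r3c1=1.
Step 5. [r1c3∈{3}] r1c3's peers cover all but 3 ⇒ r1c3=3.
Step 6. [r3c2∈{3}] r3c2 is down to just 3, so r3c2=3.
Step 7. [r1c2∈{4}] r1c2 has the single candidate 4. So r1c2=4.
Step 8. [r3c4∈{4}] r3c4's peers cover all but 4 ⇒ r3c4=4.

Answer: 2 4 3 1 / 3 1 4 2 / 1 3 2 4 / 4 2 1 3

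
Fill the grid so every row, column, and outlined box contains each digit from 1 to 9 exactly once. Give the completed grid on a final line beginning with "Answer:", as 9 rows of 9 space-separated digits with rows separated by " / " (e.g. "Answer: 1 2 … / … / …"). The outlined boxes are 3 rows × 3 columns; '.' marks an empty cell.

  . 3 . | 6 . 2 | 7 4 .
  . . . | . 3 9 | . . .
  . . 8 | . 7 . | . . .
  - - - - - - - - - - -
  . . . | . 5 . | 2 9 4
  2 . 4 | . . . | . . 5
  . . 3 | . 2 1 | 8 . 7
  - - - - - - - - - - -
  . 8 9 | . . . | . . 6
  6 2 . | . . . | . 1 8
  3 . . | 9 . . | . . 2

Step 1. [r8c5∈{4}] r8c5 is down to just 4, so r8c5=4.
Step 2. [r2c9∈{1}] r2c9 has the single candidate 1. So r2c9=1.
Step 3. [r6c8∈{6}] r6c8 is down to just 6, so r6c8=6.
Step 4. [r5c8∈{3}] r5c8's peers cover all but 3. So r5c8=3.
Step 5. [r3c6∈{4,5}] col 6 places 4 nowhere but r3c6 ⇒ r3c6=4.
Step 6. [r7c4∈{1,2,3,5,7}] in row 7, 2 fits only at r7c4. So r7c4=2.
Step 7. [r3c4∈{1,5}] across col 4, 1 lands solely at r3c4 ⇒ r3c4=1.
Step 8. [r2c4∈{5,8}] 5 has one home in box 2: r2c4. So r2c4=5.
Step 9. [r4c1∈{1,7,8}] 8 has one home in col 1: r4c1 ⇒ r4c1=8.
Step 10. [r5c5∈{6,8,9}] r5c5 is the only open cell in col 5 admitting 9. So r5c5=9.
Step 11. [r8c7∈{3,5,9}] row 8 places 9 nowhere but r8c7. So r8c7=9.
Step 12. [r7c7∈{3,4,5}] 3 has one home in box 9: r7c7. So r7c7=3.
Step 13. [r7c1∈{1,4,5,7}] row 7 places 4 nowhere but r7c1. So r7c1=4.
Step 14. [r2c7∈{6}] nothing but 6 survives at r2c7, so r2c7=6.
Step 15. [r4c3∈{1,6,7}] 6 has one home in col 3: r4c3. So r4c3=6.
Step 16. [r3c7∈{5}] r3c7's peers cover all but 5. So r3c7=5.
Step 17. [r3c1∈{9}] r3c1 has the single candidate 9, so r3c1=9.
Step 18. [r9c5∈{1,6,8}] 6 has one home in col 5: r9c5, so r9c5=6.
Step 19. [r9c6∈{5,7,8}] 8 has one home in row 9: r9c6, so r9c6=8.
Step 20. [r4c2∈{1,7}] r4c2 is the only open cell in row 4 admitting 1 ⇒ r4c2=1.
Step 21. [r5c2∈{7}] r5c2 is down to just 7, so r5c2=7.
Step 22. [r9c2∈{5}] r9c2's peers cover all but 5 ⇒ r9c2=5.
Step 23. [r8c3∈{7}] r8c3 has the single candidate 7. So r8c3=7.
Step 24. [r7c6∈{5,7}] r7c6 is the only open cell in box 8 admitting 7. So r7c6=7.
Step 25. [r1c1∈{1,5}] r1c1 is the only open cell in col 1 admitting 1, so r1c1=1.
Step 26. [r4c6∈{3}] r4c6 has the single candidate 3 ⇒ r4c6=3.
Step 27. [r3c8∈{2}] nothing but 2 survives at r3c8, so r3c8=2.
Step 28. [r3c2∈{6}] r3c2 has the single candidate 6 ⇒ r3c2=6.
Step 29. [r7c8∈{5}] only 5 remains possible at r7c8, so r7c8=5.
Step 30. [r6c1∈{5}] only 5 remains possible at r6c1, so r6c1=5.
Step 31. [r2c8∈{8}] r2c8 is down to just 8, so r2c8=8.
Step 32. [r4c4∈{7}] nothing but 7 survives at r4c4, so r4c4=7.
Step 33. [r1c9∈{9}] only 9 remains possible at r1c9 ⇒ r1c9=9.
Step 34. [r2c1∈{7}] nothing but 7 survives at r2c1. So r2c1=7.
Step 35. [r1c3∈{5}] only 5 remains possible at r1c3, so r1c3=5.
Step 36. [r9c8∈{7}] nothing but 7 survives at r9c8 ⇒ r9c8=7.
Step 37. [r9c7∈{4}] only 4 remains possible at r9c7. So r9c7=4.
Step 38. [r6c2∈{9}] r6c2 has the single candidate 9 ⇒ r6c2=9.
Step 39. [r2c3∈{2}] r2c3 is down to just 2. So r2c3=2.
Step 40. [r1c5∈{8}] r1c5's peers cover all but 8 ⇒ r1c5=8.
Step 41. [r8c6∈{5}] only 5 remains possible at r8c6. So r8c6=5.
Step 42. [r5c7∈{1}] nothing but 1 survives at r5c7 ⇒ r5c7=1.
Step 43. [r3c9∈{3}] r3c9's peers cover all but 3, so r3c9=3.
Step 44. [r6c4∈{4}] r6c4 is down to just 4. So r6c4=4.
Step 45. [r2c2∈{4}] r2c2's peers cover all but 4. So r2c2=4.
Step 46. [r5c4∈{8}] r5c4's peers cover all but 8 ⇒ r5c4=8.
Step 47. [r8c4∈{3}] r8c4 is down to just 3, so r8c4=3.
Step 48. [r9c3∈{1}] only 1 remains possible at r9c3, so r9c3=1.
Step 49. [r5c6∈{6}] r5c6's peers cover all but 6, so r5c6=6.
Step 50. [r7c5∈{1}] r7c5 has the single candidate 1. So r7c5=1.

Answer: 1 3 5 6 8 2 7 4 9 / 7 4 2 5 3 9 6 8 1 / 9 6 8 1 7 4 5 2 3 / 8 1 6 7 5 3 2 9 4 / 2 7 4 8 9 6 1 3 5 / 5 9 3 4 2 1 8 6 7 / 4 8 9 2 1 7 3 5 6 / 6 2 7 3 4 5 9 1 8 / 3 5 1 9 6 8 4 7 2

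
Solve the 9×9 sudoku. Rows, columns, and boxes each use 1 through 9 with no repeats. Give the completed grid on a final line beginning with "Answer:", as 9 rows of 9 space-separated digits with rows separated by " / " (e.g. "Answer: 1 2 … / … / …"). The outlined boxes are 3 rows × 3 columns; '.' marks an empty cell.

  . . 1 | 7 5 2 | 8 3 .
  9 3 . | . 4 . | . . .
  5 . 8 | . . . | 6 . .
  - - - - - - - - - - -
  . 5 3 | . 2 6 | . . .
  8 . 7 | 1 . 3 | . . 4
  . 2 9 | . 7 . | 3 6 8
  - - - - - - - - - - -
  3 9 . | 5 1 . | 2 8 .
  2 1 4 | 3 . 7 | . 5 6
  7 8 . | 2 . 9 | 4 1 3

Step 1. [r5c5∈{9}] r5c5 has the single candidate 9, so r5c5=9.
Step 2. [r2c9∈{1,2,5,7}] in col 9, 5 fits only at r2c9. So r2c9=5.
Step 3. [r3c9∈{1,2,7,9}] 2 has one home in col 9: r3c9, so r3c9=2.
Step 4. [r4c9∈{1,7,9}] in col 9, 1 fits only at r4c9. So r4c9=1.
Step 5. [r4c1∈{4}] nothing but 4 survives at r4c1, so r4c1=4.
Step 6. [r3c8∈{4,7,9}] r3c8 is the only open cell in col 8 admitting 4 ⇒ r3c8=4.
Step 7. [r7c3∈{6}] r7c3 has the single candidate 6, so r7c3=6.
Step 8. [r2c7∈{1,7}] col 7 places 1 nowhere but r2c7. So r2c7=1.
Step 9. [r4c7∈{7,9}] in col 7, 7 fits only at r4c7, so r4c7=7.
Step 10. [r2c6∈{8}] r2c6 has the single candidate 8, so r2c6=8.
Step 11. [r5c2∈{6}] r5c2 is down to just 6, so r5c2=6.
Step 12. [r6c4∈{4}] r6c4's peers cover all but 4 ⇒ r6c4=4.
Step 13. [r8c7∈{9}] r8c7 is down to just 9. So r8c7=9.
Step 14. [r3c6∈{1}] r3c6 has the single candidate 1 ⇒ r3c6=1.
Step 15. [r1c2∈{4}] r1c2 has the single candidate 4, so r1c2=4.
Step 16. [r4c4∈{8}] r4c4 has the single candidate 8 ⇒ r4c4=8.
Step 17. [r3c2∈{7}] only 7 remains possible at r3c2, so r3c2=7.
Step 18. [r3c4∈{9}] r3c4 is down to just 9. So r3c4=9.
Step 19. [r1c9∈{9}] r1c9 has the single candidate 9 ⇒ r1c9=9.
Step 20. [r4c8∈{9}] nothing but 9 survives at r4c8. So r4c8=9.
Step 21. [r3c5∈{3}] r3c5 has the single candidate 3. So r3c5=3.
Step 22. [r1c1∈{6}] r1c1 has the single candidate 6. So r1c1=6.
Step 23. [r2c8∈{7}] r2c8 has the single candidate 7, so r2c8=7.
Step 24. [r7c6∈{4}] r7c6's peers cover all but 4. So r7c6=4.
Step 25. [r2c4∈{6}] r2c4 has the single candidate 6, so r2c4=6.
Step 26. [r9c5∈{6}] r9c5 is down to just 6. So r9c5=6.
Step 27. [r9c3∈{5}] r9c3's peers cover all but 5 ⇒ r9c3=5.
Step 28. [r7c9∈{7}] r7c9's peers cover all but 7, so r7c9=7.
Step 29. [r2c3∈{2}] nothing but 2 survives at r2c3, so r2c3=2.
Step 30. [r5c8∈{2}] r5c8 has the single candidate 2. So r5c8=2.
Step 31. [r6c1∈{1}] only 1 remains possible at r6c1 ⇒ r6c1=1.
Step 32. [r5c7∈{5}] r5c7's peers cover all but 5, so r5c7=5.
Step 33. [r8c5∈{8}] only 8 remains possible at r8c5 ⇒ r8c5=8.
Step 34. [r6c6∈{5}] r6c6 is down to just 5, so r6c6=5.

Answer: 6 4 1 7 5 2 8 3 9 / 9 3 2 6 4 8 1 7 5 / 5 7 8 9 3 1 6 4 2 / 4 5 3 8 2 6 7 9 1 / 8 6 7 1 9 3 5 2 4 / 1 2 9 4 7 5 3 6 8 / 3 9 6 5 1 4 2 8 7 / 2 1 4 3 8 7 9 5 6 / 7 8 5 2 6 9 4 1 3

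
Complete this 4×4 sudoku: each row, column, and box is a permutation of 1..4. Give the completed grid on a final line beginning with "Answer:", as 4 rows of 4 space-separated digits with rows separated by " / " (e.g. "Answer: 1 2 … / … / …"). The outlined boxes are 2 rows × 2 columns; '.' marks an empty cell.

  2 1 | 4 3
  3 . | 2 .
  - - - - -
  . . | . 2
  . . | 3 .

Step 1. [r4c4∈{1,4}] in col 4, 4 fits only at r4c4. So r4c4=4.
Step 2. [r3c1∈{1,4}] r3c1 is the only open cell in col 1 admitting 4 ⇒ r3c1=4.
Step 3. [r4c2∈{2}] r4c2 has the single candidate 2. So r4c2=2.
Step 4. [r4c1∈{1}] nothing but 1 survives at r4c1, so r4c1=1.
Step 5. [r2c2∈{4}] r2c2 is down to just 4. So r2c2=4.
Step 6. [r3c3∈{1}] nothing but 1 survives at r3c3, so r3c3=1.
Step 7. [r3c2∈{3}] only 3 remains possible at r3c2, so r3c2=3.
Step 8. [r2c4∈{1}] r2c4 has the single candidate 1 ⇒ r2c4=1.

Answer: 2 1 4 3 / 3 4 2 1 / 4 3 1 2 / 1 2 3 4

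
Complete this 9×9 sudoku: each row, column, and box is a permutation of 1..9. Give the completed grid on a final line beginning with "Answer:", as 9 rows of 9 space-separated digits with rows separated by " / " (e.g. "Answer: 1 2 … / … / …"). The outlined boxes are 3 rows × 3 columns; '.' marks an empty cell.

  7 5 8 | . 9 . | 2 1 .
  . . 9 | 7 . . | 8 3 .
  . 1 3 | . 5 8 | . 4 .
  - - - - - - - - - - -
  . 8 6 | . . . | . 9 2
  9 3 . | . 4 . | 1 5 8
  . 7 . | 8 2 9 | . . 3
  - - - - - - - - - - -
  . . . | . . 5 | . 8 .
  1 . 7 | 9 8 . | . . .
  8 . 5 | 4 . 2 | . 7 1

Step 1. [r1c9∈{6}] r1c9 has the single candidate 6 ⇒ r1c9=6.
Step 2. [r7c1∈{2,3,4,6}] col 1 places 3 nowhere but r7c1. So r7c1=3.
Step 3. [r4c7∈{4,7}] 7 has one home in box 6: r4c7 ⇒ r4c7=7.
Step 4. [r6c7∈{4,6}] box 6 places 4 nowhere but r6c7 ⇒ r6c7=4.
Step 5. [r7c3∈{2,4}] across col 3, 4 lands solely at r7c3 ⇒ r7c3=4.
Step 6. [r7c9∈{9}] r7c9 has the single candidate 9 ⇒ r7c9=9.
Step 7. [r7c7∈{6}] r7c7's peers cover all but 6 ⇒ r7c7=6.
Step 8. [r2c2∈{2,4,6}] in col 2, 4 fits only at r2c2, so r2c2=4.
Step 9. [r4c4∈{1,3,5}] r4c4 is the only open cell in col 4 admitting 5. So r4c4=5.
Step 10. [r9c7∈{3}] only 3 remains possible at r9c7 ⇒ r9c7=3.
Step 11. [r8c6∈{3,6}] in row 8, 3 fits only at r8c6, so r8c6=3.
Step 12. [r5c4∈{6}] r5c4 has the single candidate 6. So r5c4=6.
Step 13. [r2c6∈{1,6}] 6 has one home in col 6: r2c6. So r2c6=6.
Step 14. [r2c5∈{1}] r2c5 is down to just 1, so r2c5=1.
Step 15. [r8c2∈{2,6}] across row 8, 6 lands solely at r8c2, so r8c2=6.
Step 16. [r3c4∈{2}] nothing but 2 survives at r3c4, so r3c4=2.
Step 17. [r8c7∈{5}] only 5 remains possible at r8c7, so r8c7=5.
Step 18. [r1c6∈{4}] r1c6's peers cover all but 4 ⇒ r1c6=4.
Step 19. [r2c9∈{5}] r2c9 is down to just 5 ⇒ r2c9=5.
Step 20. [r8c9∈{4}] only 4 remains possible at r8c9 ⇒ r8c9=4.
Step 21. [r3c9∈{7}] nothing but 7 survives at r3c9. So r3c9=7.
Step 22. [r9c5∈{6}] r9c5 has the single candidate 6 ⇒ r9c5=6.
Step 23. [r5c3∈{2}] only 2 remains possible at r5c3 ⇒ r5c3=2.
Step 24. [r4c6∈{1}] only 1 remains possible at r4c6 ⇒ r4c6=1.
Step 25. [r9c2∈{9}] only 9 remains possible at r9c2, so r9c2=9.
Step 26. [r2c1∈{2}] r2c1 has the single candidate 2. So r2c1=2.
Step 27. [r5c6∈{7}] r5c6 has the single candidate 7. So r5c6=7.
Step 28. [r1c4∈{3}] nothing but 3 survives at r1c4, so r1c4=3.
Step 29. [r8c8∈{2}] r8c8's peers cover all but 2. So r8c8=2.
Step 30. [r4c5∈{3}] r4c5 is down to just 3 ⇒ r4c5=3.
Step 31. [r3c7∈{9}] nothing but 9 survives at r3c7. So r3c7=9.
Step 32. [r7c2∈{2}] r7c2's peers cover all but 2. So r7c2=2.
Step 33. [r6c3∈{1}] only 1 remains possible at r6c3. So r6c3=1.
Step 34. [r6c8∈{6}] r6c8's peers cover all but 6. So r6c8=6.
Step 35. [r3c1∈{6}] r3c1's peers cover all but 6 ⇒ r3c1=6.
Step 36. [r4c1∈{4}] r4c1 has the single candidate 4 ⇒ r4c1=4.
Step 37. [r7c4∈{1}] r7c4 is down to just 1, so r7c4=1.
Step 38. [r6c1∈{5}] nothing but 5 survives at r6c1. So r6c1=5.
Step 39. [r7c5∈{7}] nothing but 7 survives at r7c5, so r7c5=7.

Answer: 7 5 8 3 9 4 2 1 6 / 2 4 9 7 1 6 8 3 5 / 6 1 3 2 5 8 9 4 7 / 4 8 6 5 3 1 7 9 2 / 9 3 2 6 4 7 1 5 8 / 5 7 1 8 2 9 4 6 3 / 3 2 4 1 7 5 6 8 9 / 1 6 7 9 8 3 5 2 4 / 8 9 5 4 6 2 3 7 1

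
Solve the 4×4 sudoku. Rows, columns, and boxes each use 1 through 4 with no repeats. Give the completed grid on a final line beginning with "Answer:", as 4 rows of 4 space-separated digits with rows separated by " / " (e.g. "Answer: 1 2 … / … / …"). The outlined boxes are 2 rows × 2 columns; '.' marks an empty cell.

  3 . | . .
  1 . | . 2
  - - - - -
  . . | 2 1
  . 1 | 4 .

Step 1. [r2c2∈{4}] r2c2's peers cover all but 4. So r2c2=4.
Step 2. [r1c3∈{1}] r1c3 has the single candidate 1. So r1c3=1.
Step 3. [r4c1∈{2}] only 2 remains possible at r4c1 ⇒ r4c1=2.
Step 4. [r3c2∈{3}] r3c2 has the single candidate 3. So r3c2=3.
Step 5. [r3c1∈{4}] r3c1's peers cover all but 4. So r3c1=4.
Step 6. [r1c2∈{2}] r1c2 has the single candidate 2. So r1c2=2.
Step 7. [r2c3∈{3}] nothing but 3 survives at r2c3. So r2c3=3.
Step 8. [r1c4∈{4}] r1c4 is down to just 4 ⇒ r1c4=4.
Step 9. [r4c4∈{3}] r4c4 is down to just 3 ⇒ r4c4=3.

Answer: 3 2 1 4 / 1 4 3 2 / 4 3 2 1 / 2 1 4 3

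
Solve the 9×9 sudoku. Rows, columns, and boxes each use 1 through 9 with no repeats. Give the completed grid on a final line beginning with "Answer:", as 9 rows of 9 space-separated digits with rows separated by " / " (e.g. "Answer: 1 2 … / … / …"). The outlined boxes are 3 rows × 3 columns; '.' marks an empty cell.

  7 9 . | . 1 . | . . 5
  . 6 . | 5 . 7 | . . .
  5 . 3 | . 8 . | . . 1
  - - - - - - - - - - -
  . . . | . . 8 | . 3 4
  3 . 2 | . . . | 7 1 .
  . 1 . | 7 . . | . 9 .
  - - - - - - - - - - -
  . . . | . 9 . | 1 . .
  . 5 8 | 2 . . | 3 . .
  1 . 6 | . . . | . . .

Step 1. [r1c3∈{4}] only 4 remains possible at r1c3. So r1c3=4.
Step 2. [r3c2∈{2}] nothing but 2 survives at r3c2 ⇒ r3c2=2.
Step 3. [r7c3∈{7}] only 7 remains possible at r7c3. So r7c3=7.
Step 4. [r2c9∈{2,3,8,9}] in col 9, 3 fits only at r2c9, so r2c9=3.
Step 5. [r2c7∈{2,4,8,9}] 9 has one home in row 2: r2c7. So r2c7=9.
Step 6. [r9c9∈{2,7,8,9}] across row 9, 9 lands solely at r9c9 ⇒ r9c9=9.
Step 7. [r8c9∈{6,7}] 7 has one home in col 9: r8c9. So r8c9=7.
Step 8. [r6c3∈{5}] nothing but 5 survives at r6c3 ⇒ r6c3=5.
Step 9. [r4c7∈{2,5,6}] across box 6, 5 lands solely at r4c7. So r4c7=5.
Step 10. [r4c5∈{2,6}] in row 4, 2 fits only at r4c5, so r4c5=2.
Step 11. [r2c5∈{4}] r2c5 has the single candidate 4 ⇒ r2c5=4.
Step 12. [r8c5∈{6}] r8c5's peers cover all but 6. So r8c5=6.
Step 13. [r8c8∈{4}] r8c8 has the single candidate 4 ⇒ r8c8=4.
Step 14. [r2c8∈{2,8}] across row 2, 2 lands solely at r2c8. So r2c8=2.
Step 15. [r5c2∈{4,8}] 8 has one home in col 2: r5c2. So r5c2=8.
Step 16. [r5c9∈{6}] r5c9 is down to just 6, so r5c9=6.
Step 17. [r7c8∈{5,6,8}] 6 has one home in row 7: r7c8, so r7c8=6.
Step 18. [r7c6∈{3,4,5}] 5 has one home in row 7: r7c6, so r7c6=5.
Step 19. [r6c1∈{4,6}] r6c1 is the only open cell in box 4 admitting 4, so r6c1=4.
Step 20. [r6c6∈{3,6}] r6c6 is the only open cell in row 6 admitting 6. So r6c6=6.
Step 21. [r9c7∈{2,8}] 2 has one home in row 9: r9c7 ⇒ r9c7=2.
Step 22. [r7c9∈{8}] nothing but 8 survives at r7c9. So r7c9=8.
Step 23. [r9c4∈{3,4,8}] row 9 places 8 nowhere but r9c4, so r9c4=8.
Step 24. [r4c3∈{9}] r4c3 is down to just 9, so r4c3=9.
Step 25. [r3c6∈{9}] nothing but 9 survives at r3c6. So r3c6=9.
Step 26. [r5c6∈{4}] nothing but 4 survives at r5c6, so r5c6=4.
Step 27. [r9c6∈{3}] only 3 remains possible at r9c6. So r9c6=3.
Step 28. [r3c4∈{6}] only 6 remains possible at r3c4, so r3c4=6.
Step 29. [r7c2∈{3,4}] across row 7, 3 lands solely at r7c2. So r7c2=3.
Step 30. [r6c7∈{8}] r6c7 is down to just 8. So r6c7=8.
Step 31. [r1c6∈{2}] r1c6's peers cover all but 2, so r1c6=2.
Step 32. [r9c8∈{5}] r9c8 has the single candidate 5 ⇒ r9c8=5.
Step 33. [r6c5∈{3}] r6c5 has the single candidate 3, so r6c5=3.
Step 34. [r4c2∈{7}] r4c2 has the single candidate 7, so r4c2=7.
Step 35. [r1c7∈{6}] r1c7 has the single candidate 6. So r1c7=6.
Step 36. [r4c1∈{6}] nothing but 6 survives at r4c1 ⇒ r4c1=6.
Step 37. [r5c4∈{9}] only 9 remains possible at r5c4, so r5c4=9.
Step 38. [r2c3∈{1}] nothing but 1 survives at r2c3, so r2c3=1.
Step 39. [r2c1∈{8}] only 8 remains possible at r2c1. So r2c1=8.
Step 40. [r9c5∈{7}] nothing but 7 survives at r9c5. So r9c5=7.
Step 41. [r7c1∈{2}] only 2 remains possible at r7c1. So r7c1=2.
Step 42. [r3c7∈{4}] r3c7 is down to just 4, so r3c7=4.
Step 43. [r4c4∈{1}] r4c4 has the single candidate 1. So r4c4=1.
Step 44. [r9c2∈{4}] r9c2 has the single candidate 4 ⇒ r9c2=4.
Step 45. [r1c8∈{8}] r1c8 has the single candidate 8 ⇒ r1c8=8.
Step 46. [r7c4∈{4}] r7c4 is down to just 4. So r7c4=4.
Step 47. [r3c8∈{7}] r3c8 is down to just 7. So r3c8=7.
Step 48. [r8c6∈{1}] r8c6 has the single candidate 1 ⇒ r8c6=1.
Step 49. [r6c9∈{2}] r6c9's peers cover all but 2 ⇒ r6c9=2.
Step 50. [r1c4∈{3}] r1c4's peers cover all but 3 ⇒ r1c4=3.
Step 51. [r5c5∈{5}] r5c5 has the single candidate 5, so r5c5=5.
Step 52. [r8c1∈{9}] r8c1 has the single candidate 9, so r8c1=9.

Answer: 7 9 4 3 1 2 6 8 5 / 8 6 1 5 4 7 9 2 3 / 5 2 3 6 8 9 4 7 1 / 6 7 9 1 2 8 5 3 4 / 3 8 2 9 5 4 7 1 6 / 4 1 5 7 3 6 8 9 2 / 2 3 7 4 9 5 1 6 8 / 9 5 8 2 6 1 3 4 7 / 1 4 6 8 7 3 2 5 9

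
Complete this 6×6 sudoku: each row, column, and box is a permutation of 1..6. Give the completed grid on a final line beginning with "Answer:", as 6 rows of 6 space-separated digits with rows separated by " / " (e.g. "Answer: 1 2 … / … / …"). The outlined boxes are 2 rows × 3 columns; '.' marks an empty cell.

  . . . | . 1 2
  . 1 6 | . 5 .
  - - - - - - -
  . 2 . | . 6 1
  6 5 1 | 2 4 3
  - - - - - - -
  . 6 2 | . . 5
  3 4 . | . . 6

Step 1. [r5c4∈{1,3,4}] across row 5, 4 lands solely at r5c4, so r5c4=4.
Step 2. [r3c1∈{4}] r3c1 is down to just 4 ⇒ r3c1=4.
Step 3. [r1c3∈{3,4,5}] in row 1, 4 fits only at r1c3 ⇒ r1c3=4.
Step 4. [r2c4∈{3}] r2c4 is down to just 3 ⇒ r2c4=3.
Step 5. [r6c4∈{1}] r6c4 has the single candidate 1. So r6c4=1.
Step 6. [r2c6∈{4}] nothing but 4 survives at r2c6, so r2c6=4.
Step 7. [r3c4∈{5}] nothing but 5 survives at r3c4, so r3c4=5.
Step 8. [r2c1∈{2}] r2c1 is down to just 2 ⇒ r2c1=2.
Step 9. [r1c1∈{5}] r1c1's peers cover all but 5 ⇒ r1c1=5.
Step 10. [r1c4∈{6}] nothing but 6 survives at r1c4, so r1c4=6.
Step 11. [r5c5∈{3}] only 3 remains possible at r5c5 ⇒ r5c5=3.
Step 12. [r1c2∈{3}] only 3 remains possible at r1c2 ⇒ r1c2=3.
Step 13. [r5c1∈{1}] nothing but 1 survives at r5c1. So r5c1=1.
Step 14. [r3c3∈{3}] r3c3 has the single candidate 3 ⇒ r3c3=3.
Step 15. [r6c3∈{5}] only 5 remains possible at r6c3, so r6c3=5.
Step 16. [r6c5∈{2}] r6c5's peers cover all but 2, so r6c5=2.

Answer: 5 3 4 6 1 2 / 2 1 6 3 5 4 / 4 2 3 5 6 1 / 6 5 1 2 4 3 / 1 6 2 4 3 5 / 3 4 5 1 2 6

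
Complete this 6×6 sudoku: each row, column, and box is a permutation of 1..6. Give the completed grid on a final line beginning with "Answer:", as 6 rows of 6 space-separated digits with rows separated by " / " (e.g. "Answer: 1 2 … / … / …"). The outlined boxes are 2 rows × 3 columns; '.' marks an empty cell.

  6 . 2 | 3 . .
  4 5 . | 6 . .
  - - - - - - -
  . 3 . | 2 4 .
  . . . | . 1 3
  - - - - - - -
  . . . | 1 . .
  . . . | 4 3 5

Step 1. [r5c5∈{2,6}] in col 5, 6 fits only at r5c5. So r5c5=6.
Step 2. [r1c2∈{1}] only 1 remains possible at r1c2. So r1c2=1.
Step 3. [r5c1∈{2,3,5}] 3 has one home in col 1: r5c1 ⇒ r5c1=3.
Step 4. [r5c3∈{4,5}] in row 5, 5 fits only at r5c3, so r5c3=5.
Step 5. [r5c6∈{2}] nothing but 2 survives at r5c6, so r5c6=2.
Step 6. [r3c1∈{1,5}] across row 3, 5 lands solely at r3c1 ⇒ r3c1=5.
Step 7. [r4c3∈{4,6}] col 3 places 4 nowhere but r4c3 ⇒ r4c3=4.
Step 8. [r4c2∈{2,6}] row 4 places 6 nowhere but r4c2, so r4c2=6.
Step 9. [r6c1∈{1,2}] across col 1, 1 lands solely at r6c1 ⇒ r6c1=1.
Step 10. [r1c6∈{4}] only 4 remains possible at r1c6. So r1c6=4.
Step 11. [r3c3∈{1}] r3c3 is down to just 1 ⇒ r3c3=1.
Step 12. [r2c5∈{2}] r2c5's peers cover all but 2, so r2c5=2.
Step 13. [r3c6∈{6}] r3c6 has the single candidate 6, so r3c6=6.
Step 14. [r6c3∈{6}] r6c3 is down to just 6 ⇒ r6c3=6.
Step 15. [r4c4∈{5}] r4c4's peers cover all but 5 ⇒ r4c4=5.
Step 16. [r5c2∈{4}] r5c2's peers cover all but 4. So r5c2=4.
Step 17. [r2c6∈{1}] r2c6 has the single candidate 1. So r2c6=1.
Step 18. [r2c3∈{3}] nothing but 3 survives at r2c3, so r2c3=3.
Step 19. [r1c5∈{5}] r1c5 has the single candidate 5, so r1c5=5.
Step 20. [r6c2∈{2}] nothing but 2 survives at r6c2 ⇒ r6c2=2.
Step 21. [r4c1∈{2}] nothing but 2 survives at r4c1. So r4c1=2.

Answer: 6 1 2 3 5 4 / 4 5 3 6 2 1 / 5 3 1 2 4 6 / 2 6 4 5 1 3 / 3 4 5 1 6 2 / 1 2 6 4 3 5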